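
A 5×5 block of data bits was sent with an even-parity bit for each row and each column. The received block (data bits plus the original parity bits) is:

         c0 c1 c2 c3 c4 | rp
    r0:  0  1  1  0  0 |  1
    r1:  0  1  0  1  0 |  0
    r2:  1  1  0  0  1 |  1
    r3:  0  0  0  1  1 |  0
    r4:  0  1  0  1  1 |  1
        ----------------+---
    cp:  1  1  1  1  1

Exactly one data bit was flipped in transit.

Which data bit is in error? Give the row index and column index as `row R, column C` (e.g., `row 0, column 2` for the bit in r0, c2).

Recompute each row's even parity and compare to rp:
  r0: data parity 0, sent rp 1 → mismatch
  r1: data parity 0, sent rp 0 → ok
  r2: data parity 1, sent rp 1 → ok
  r3: data parity 0, sent rp 0 → ok
  r4: data parity 1, sent rp 1 → ok
Recompute each column's even parity and compare to cp:
  c0: data parity 1, sent cp 1 → ok
  c1: data parity 0, sent cp 1 → mismatch
  c2: data parity 1, sent cp 1 → ok
  c3: data parity 1, sent cp 1 → ok
  c4: data parity 1, sent cp 1 → ok
Exactly one row (r0) and one column (c1) fail → the flipped bit is at their intersection.

row 0, column 1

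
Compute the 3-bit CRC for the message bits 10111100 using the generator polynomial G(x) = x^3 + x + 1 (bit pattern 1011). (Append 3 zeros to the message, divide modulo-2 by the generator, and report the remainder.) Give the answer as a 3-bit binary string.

010

Append 3 zeros: 10111100000. Divide by 1011 (XOR where the leading bit is 1):
  pos 0: 1011 XOR 1011 = 0000
  pos 4: 1100 XOR 1011 = 0111
  pos 5: 1110 XOR 1011 = 0101
  pos 6: 1010 XOR 1011 = 0001
Remainder (last 3 bits) = 010. This is the CRC / FCS.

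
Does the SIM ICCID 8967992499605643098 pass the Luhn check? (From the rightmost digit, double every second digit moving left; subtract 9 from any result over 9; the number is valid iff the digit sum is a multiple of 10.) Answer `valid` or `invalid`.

invalid

From the right, keep odd positions and double even positions (subtract 9 from any doubled value over 9):
  doubled (positions 2,4,...): 9 6 3 0 9 8 9 5 9 → sum 58
  kept (positions 1,3,...): 8 0 4 5 6 9 2 9 6 8 → sum 57
Total = 115.
115 mod 10 = 5, so the number is invalid.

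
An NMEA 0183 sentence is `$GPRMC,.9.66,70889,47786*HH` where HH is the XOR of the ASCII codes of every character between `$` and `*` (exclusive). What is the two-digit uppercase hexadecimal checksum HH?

XOR the ASCII codes of the payload characters:
  'G' = 0x47 → acc = 0x47
  'P' = 0x50 → acc = 0x17
  'R' = 0x52 → acc = 0x45
  'M' = 0x4D → acc = 0x08
  'C' = 0x43 → acc = 0x4B
  ',' = 0x2C → acc = 0x67
  '.' = 0x2E → acc = 0x49
  '9' = 0x39 → acc = 0x70
  '.' = 0x2E → acc = 0x5E
  '6' = 0x36 → acc = 0x68
  '6' = 0x36 → acc = 0x5E
  ',' = 0x2C → acc = 0x72
  '7' = 0x37 → acc = 0x45
  '0' = 0x30 → acc = 0x75
  '8' = 0x38 → acc = 0x4D
  '8' = 0x38 → acc = 0x75
  '9' = 0x39 → acc = 0x4C
  ',' = 0x2C → acc = 0x60
  '4' = 0x34 → acc = 0x54
  '7' = 0x37 → acc = 0x63
  '7' = 0x37 → acc = 0x54
  '8' = 0x38 → acc = 0x6C
  '6' = 0x36 → acc = 0x5A
Checksum = 0x5A.

5A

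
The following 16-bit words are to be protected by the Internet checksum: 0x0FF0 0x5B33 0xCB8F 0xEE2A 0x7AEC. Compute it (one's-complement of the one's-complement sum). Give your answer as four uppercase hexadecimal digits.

6035

One's-complement addition (fold any carry out of bit 15 back into bit 0):
  0x0FF0 + 0x5B33 = 0x06B23
  0x6B23 + 0xCB8F = 0x136B2 → wrap carry → 0x36B3
  0x36B3 + 0xEE2A = 0x124DD → wrap carry → 0x24DE
  0x24DE + 0x7AEC = 0x09FCA
One's-complement sum = 0x9FCA.
Checksum = ~0x9FCA & 0xFFFF = 0x6035.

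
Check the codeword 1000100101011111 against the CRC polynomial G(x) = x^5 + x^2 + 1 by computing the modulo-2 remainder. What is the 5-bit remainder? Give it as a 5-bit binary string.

Modulo-2 division of 1000100101011111 by 100101:
  pos 0: 100010 XOR 100101 = 000111
  pos 3: 111010 XOR 100101 = 011111
  pos 4: 111111 XOR 100101 = 011010
  pos 5: 110100 XOR 100101 = 010001
  pos 6: 100011 XOR 100101 = 000110
  pos 9: 110111 XOR 100101 = 010010
  pos 10: 100101 XOR 100101 = 000000
Remainder = 00000 (zero — the frame passes the CRC check).

00000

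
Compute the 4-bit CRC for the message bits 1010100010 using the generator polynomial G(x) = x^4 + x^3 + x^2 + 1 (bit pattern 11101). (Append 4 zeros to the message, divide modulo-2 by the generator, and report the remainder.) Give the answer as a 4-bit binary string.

0000

Append 4 zeros: 10101000100000. Divide by 11101 (XOR where the leading bit is 1):
  pos 0: 10101 XOR 11101 = 01000
  pos 1: 10000 XOR 11101 = 01101
  pos 2: 11010 XOR 11101 = 00111
  pos 4: 11101 XOR 11101 = 00000
Remainder (last 4 bits) = 0000. This is the CRC / FCS.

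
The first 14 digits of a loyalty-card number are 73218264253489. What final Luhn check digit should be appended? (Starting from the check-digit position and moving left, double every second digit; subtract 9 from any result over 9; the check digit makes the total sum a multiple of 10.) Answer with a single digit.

Partial digits right→left: 9 8 4 3 5 2 4 6 2 8 1 2 3 7
Double every second digit counting from the check-digit position (so the 1st, 3rd, 5th, ... of the partial from the right).
  doubled (with −9 where >9): 9 8 1 8 4 2 6 → sum 38
  kept as-is: 8 3 2 6 8 2 7 → sum 36
Total = 38 + 36 = 74.
Check digit = (10 − (74 mod 10)) mod 10 = 6.

6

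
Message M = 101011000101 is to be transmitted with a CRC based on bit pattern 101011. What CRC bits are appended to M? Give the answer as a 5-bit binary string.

01100

Append 5 zeros: 10101100010100000. Divide by 101011 (XOR where the leading bit is 1):
  pos 0: 101011 XOR 101011 = 000000
  pos 9: 101000 XOR 101011 = 000011
Remainder (last 5 bits) = 01100. This is the CRC / FCS.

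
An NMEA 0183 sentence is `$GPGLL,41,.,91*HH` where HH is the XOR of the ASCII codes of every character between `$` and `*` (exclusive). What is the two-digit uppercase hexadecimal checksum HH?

5F

XOR the ASCII codes of the payload characters:
  'G' = 0x47 → acc = 0x47
  'P' = 0x50 → acc = 0x17
  'G' = 0x47 → acc = 0x50
  'L' = 0x4C → acc = 0x1C
  'L' = 0x4C → acc = 0x50
  ',' = 0x2C → acc = 0x7C
  '4' = 0x34 → acc = 0x48
  '1' = 0x31 → acc = 0x79
  ',' = 0x2C → acc = 0x55
  '.' = 0x2E → acc = 0x7B
  ',' = 0x2C → acc = 0x57
  '9' = 0x39 → acc = 0x6E
  '1' = 0x31 → acc = 0x5F
Checksum = 0x5F.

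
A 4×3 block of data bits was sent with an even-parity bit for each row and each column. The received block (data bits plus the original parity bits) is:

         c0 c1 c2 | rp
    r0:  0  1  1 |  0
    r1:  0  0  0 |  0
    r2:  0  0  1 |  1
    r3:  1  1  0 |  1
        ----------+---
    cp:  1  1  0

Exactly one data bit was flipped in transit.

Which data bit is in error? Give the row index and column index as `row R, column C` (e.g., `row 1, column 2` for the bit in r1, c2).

row 3, column 1

Recompute each row's even parity and compare to rp:
  r0: data parity 0, sent rp 0 → ok
  r1: data parity 0, sent rp 0 → ok
  r2: data parity 1, sent rp 1 → ok
  r3: data parity 0, sent rp 1 → mismatch
Recompute each column's even parity and compare to cp:
  c0: data parity 1, sent cp 1 → ok
  c1: data parity 0, sent cp 1 → mismatch
  c2: data parity 0, sent cp 0 → ok
Exactly one row (r3) and one column (c1) fail → the flipped bit is at their intersection.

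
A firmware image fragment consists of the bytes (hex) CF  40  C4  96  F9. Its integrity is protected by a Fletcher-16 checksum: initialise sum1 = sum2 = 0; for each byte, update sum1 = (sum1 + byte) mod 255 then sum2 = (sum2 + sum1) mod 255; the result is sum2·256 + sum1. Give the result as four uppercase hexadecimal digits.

Running sums (mod 255):
  after byte 0 (CF): sum1=207, sum2=207
  after byte 1 (40): sum1=16, sum2=223
  after byte 2 (C4): sum1=212, sum2=180
  after byte 3 (96): sum1=107, sum2=32
  after byte 4 (F9): sum1=101, sum2=133
Checksum = sum2·256 + sum1 = 133·256 + 101 = 34149 = 0x8565.

8565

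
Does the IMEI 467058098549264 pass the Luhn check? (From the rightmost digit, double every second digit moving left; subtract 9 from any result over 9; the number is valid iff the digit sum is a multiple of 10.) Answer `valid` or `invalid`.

From the right, keep odd positions and double even positions (subtract 9 from any doubled value over 9):
  doubled (positions 2,4,...): 3 9 1 9 7 0 3 → sum 32
  kept (positions 1,3,...): 4 2 4 8 0 5 7 4 → sum 34
Total = 66.
66 mod 10 = 6, so the number is invalid.

invalid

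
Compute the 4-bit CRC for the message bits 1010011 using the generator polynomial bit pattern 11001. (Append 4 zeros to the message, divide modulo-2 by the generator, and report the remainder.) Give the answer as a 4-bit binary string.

0110

Append 4 zeros: 10100110000. Divide by 11001 (XOR where the leading bit is 1):
  pos 0: 10100 XOR 11001 = 01101
  pos 1: 11011 XOR 11001 = 00010
  pos 4: 10100 XOR 11001 = 01101
  pos 5: 11010 XOR 11001 = 00011
Remainder (last 4 bits) = 0110. This is the CRC / FCS.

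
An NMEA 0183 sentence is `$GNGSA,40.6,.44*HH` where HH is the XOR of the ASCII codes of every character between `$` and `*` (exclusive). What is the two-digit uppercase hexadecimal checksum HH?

XOR the ASCII codes of the payload characters:
  'G' = 0x47 → acc = 0x47
  'N' = 0x4E → acc = 0x09
  'G' = 0x47 → acc = 0x4E
  'S' = 0x53 → acc = 0x1D
  'A' = 0x41 → acc = 0x5C
  ',' = 0x2C → acc = 0x70
  '4' = 0x34 → acc = 0x44
  '0' = 0x30 → acc = 0x74
  '.' = 0x2E → acc = 0x5A
  '6' = 0x36 → acc = 0x6C
  ',' = 0x2C → acc = 0x40
  '.' = 0x2E → acc = 0x6E
  '4' = 0x34 → acc = 0x5A
  '4' = 0x34 → acc = 0x6E
Checksum = 0x6E.

6E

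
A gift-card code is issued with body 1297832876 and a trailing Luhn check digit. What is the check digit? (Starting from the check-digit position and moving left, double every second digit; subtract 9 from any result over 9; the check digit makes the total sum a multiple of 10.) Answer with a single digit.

8

Partial digits right→left: 6 7 8 2 3 8 7 9 2 1
Double every second digit counting from the check-digit position (so the 1st, 3rd, 5th, ... of the partial from the right).
  doubled (with −9 where >9): 3 7 6 5 4 → sum 25
  kept as-is: 7 2 8 9 1 → sum 27
Total = 25 + 27 = 52.
Check digit = (10 − (52 mod 10)) mod 10 = 8.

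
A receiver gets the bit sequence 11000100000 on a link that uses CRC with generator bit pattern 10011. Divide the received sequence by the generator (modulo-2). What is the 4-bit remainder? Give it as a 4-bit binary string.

Modulo-2 division of 11000100000 by 10011:
  pos 0: 11000 XOR 10011 = 01011
  pos 1: 10111 XOR 10011 = 00100
  pos 3: 10000 XOR 10011 = 00011
  pos 6: 11000 XOR 10011 = 01011
Remainder = 1011 (nonzero — an error is detected).

1011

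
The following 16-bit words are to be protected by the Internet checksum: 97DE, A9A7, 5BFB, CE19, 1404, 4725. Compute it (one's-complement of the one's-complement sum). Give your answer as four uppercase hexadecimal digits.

One's-complement addition (fold any carry out of bit 15 back into bit 0):
  0x97DE + 0xA9A7 = 0x14185 → wrap carry → 0x4186
  0x4186 + 0x5BFB = 0x09D81
  0x9D81 + 0xCE19 = 0x16B9A → wrap carry → 0x6B9B
  0x6B9B + 0x1404 = 0x07F9F
  0x7F9F + 0x4725 = 0x0C6C4
One's-complement sum = 0xC6C4.
Checksum = ~0xC6C4 & 0xFFFF = 0x393B.

393B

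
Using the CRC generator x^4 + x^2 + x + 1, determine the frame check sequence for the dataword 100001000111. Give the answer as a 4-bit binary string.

1000

Append 4 zeros: 1000010001110000. Divide by 10111 (XOR where the leading bit is 1):
  pos 0: 10000 XOR 10111 = 00111
  pos 2: 11110 XOR 10111 = 01001
  pos 3: 10010 XOR 10111 = 00101
  pos 5: 10101 XOR 10111 = 00010
  pos 8: 10110 XOR 10111 = 00001
Remainder (last 4 bits) = 1000. This is the CRC / FCS.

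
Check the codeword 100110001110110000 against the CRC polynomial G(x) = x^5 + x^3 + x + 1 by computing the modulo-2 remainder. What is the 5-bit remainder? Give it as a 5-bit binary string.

00000

Modulo-2 division of 100110001110110000 by 101011:
  pos 0: 100110 XOR 101011 = 001101
  pos 2: 110100 XOR 101011 = 011111
  pos 3: 111111 XOR 101011 = 010100
  pos 4: 101001 XOR 101011 = 000010
  pos 8: 101011 XOR 101011 = 000000
Remainder = 00000 (zero — the frame passes the CRC check).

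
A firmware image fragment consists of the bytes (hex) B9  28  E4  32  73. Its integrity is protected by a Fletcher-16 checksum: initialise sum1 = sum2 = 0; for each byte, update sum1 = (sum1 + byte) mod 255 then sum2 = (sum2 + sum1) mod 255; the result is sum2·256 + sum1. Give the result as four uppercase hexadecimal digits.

C76C

Running sums (mod 255):
  after byte 0 (B9): sum1=185, sum2=185
  after byte 1 (28): sum1=225, sum2=155
  after byte 2 (E4): sum1=198, sum2=98
  after byte 3 (32): sum1=248, sum2=91
  after byte 4 (73): sum1=108, sum2=199
Checksum = sum2·256 + sum1 = 199·256 + 108 = 51052 = 0xC76C.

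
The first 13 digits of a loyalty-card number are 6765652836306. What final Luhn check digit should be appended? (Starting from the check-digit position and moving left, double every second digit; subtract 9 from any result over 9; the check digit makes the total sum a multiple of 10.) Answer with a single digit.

Partial digits right→left: 6 0 3 6 3 8 2 5 6 5 6 7 6
Double every second digit counting from the check-digit position (so the 1st, 3rd, 5th, ... of the partial from the right).
  doubled (with −9 where >9): 3 6 6 4 3 3 3 → sum 28
  kept as-is: 0 6 8 5 5 7 → sum 31
Total = 28 + 31 = 59.
Check digit = (10 − (59 mod 10)) mod 10 = 1.

1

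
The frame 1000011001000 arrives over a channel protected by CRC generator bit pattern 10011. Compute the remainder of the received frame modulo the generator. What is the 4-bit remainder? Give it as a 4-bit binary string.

0000

Modulo-2 division of 1000011001000 by 10011:
  pos 0: 10000 XOR 10011 = 00011
  pos 3: 11110 XOR 10011 = 01101
  pos 4: 11010 XOR 10011 = 01001
  pos 5: 10011 XOR 10011 = 00000
Remainder = 0000 (zero — the frame passes the CRC check).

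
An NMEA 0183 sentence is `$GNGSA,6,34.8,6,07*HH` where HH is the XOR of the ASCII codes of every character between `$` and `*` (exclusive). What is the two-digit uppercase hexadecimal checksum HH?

XOR the ASCII codes of the payload characters:
  'G' = 0x47 → acc = 0x47
  'N' = 0x4E → acc = 0x09
  'G' = 0x47 → acc = 0x4E
  'S' = 0x53 → acc = 0x1D
  'A' = 0x41 → acc = 0x5C
  ',' = 0x2C → acc = 0x70
  '6' = 0x36 → acc = 0x46
  ',' = 0x2C → acc = 0x6A
  '3' = 0x33 → acc = 0x59
  '4' = 0x34 → acc = 0x6D
  '.' = 0x2E → acc = 0x43
  '8' = 0x38 → acc = 0x7B
  ',' = 0x2C → acc = 0x57
  '6' = 0x36 → acc = 0x61
  ',' = 0x2C → acc = 0x4D
  '0' = 0x30 → acc = 0x7D
  '7' = 0x37 → acc = 0x4A
Checksum = 0x4A.

4A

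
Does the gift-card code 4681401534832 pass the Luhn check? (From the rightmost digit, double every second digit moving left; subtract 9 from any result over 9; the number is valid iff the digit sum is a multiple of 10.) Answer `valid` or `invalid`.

From the right, keep odd positions and double even positions (subtract 9 from any doubled value over 9):
  doubled (positions 2,4,...): 6 8 1 0 2 3 → sum 20
  kept (positions 1,3,...): 2 8 3 1 4 8 4 → sum 30
Total = 50.
50 mod 10 = 0, so the number is valid.

valid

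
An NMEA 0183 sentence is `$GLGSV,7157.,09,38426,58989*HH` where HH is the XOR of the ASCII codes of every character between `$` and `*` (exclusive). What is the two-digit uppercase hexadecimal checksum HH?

64

XOR the ASCII codes of the payload characters:
  'G' = 0x47 → acc = 0x47
  'L' = 0x4C → acc = 0x0B
  'G' = 0x47 → acc = 0x4C
  'S' = 0x53 → acc = 0x1F
  'V' = 0x56 → acc = 0x49
  ',' = 0x2C → acc = 0x65
  '7' = 0x37 → acc = 0x52
  '1' = 0x31 → acc = 0x63
  '5' = 0x35 → acc = 0x56
  '7' = 0x37 → acc = 0x61
  '.' = 0x2E → acc = 0x4F
  ',' = 0x2C → acc = 0x63
  '0' = 0x30 → acc = 0x53
  '9' = 0x39 → acc = 0x6A
  ',' = 0x2C → acc = 0x46
  '3' = 0x33 → acc = 0x75
  '8' = 0x38 → acc = 0x4D
  '4' = 0x34 → acc = 0x79
  '2' = 0x32 → acc = 0x4B
  '6' = 0x36 → acc = 0x7D
  ',' = 0x2C → acc = 0x51
  '5' = 0x35 → acc = 0x64
  '8' = 0x38 → acc = 0x5C
  '9' = 0x39 → acc = 0x65
  '8' = 0x38 → acc = 0x5D
  '9' = 0x39 → acc = 0x64
Checksum = 0x64.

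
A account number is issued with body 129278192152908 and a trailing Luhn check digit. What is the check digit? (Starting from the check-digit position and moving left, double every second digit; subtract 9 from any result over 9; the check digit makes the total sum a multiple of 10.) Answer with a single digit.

7

Partial digits right→left: 8 0 9 2 5 1 2 9 1 8 7 2 9 2 1
Double every second digit counting from the check-digit position (so the 1st, 3rd, 5th, ... of the partial from the right).
  doubled (with −9 where >9): 7 9 1 4 2 5 9 2 → sum 39
  kept as-is: 0 2 1 9 8 2 2 → sum 24
Total = 39 + 24 = 63.
Check digit = (10 − (63 mod 10)) mod 10 = 7.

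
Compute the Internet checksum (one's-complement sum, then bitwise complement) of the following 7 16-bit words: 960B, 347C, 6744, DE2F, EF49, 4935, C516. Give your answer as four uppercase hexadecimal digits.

One's-complement addition (fold any carry out of bit 15 back into bit 0):
  0x960B + 0x347C = 0x0CA87
  0xCA87 + 0x6744 = 0x131CB → wrap carry → 0x31CC
  0x31CC + 0xDE2F = 0x10FFB → wrap carry → 0x0FFC
  0x0FFC + 0xEF49 = 0x0FF45
  0xFF45 + 0x4935 = 0x1487A → wrap carry → 0x487B
  0x487B + 0xC516 = 0x10D91 → wrap carry → 0x0D92
One's-complement sum = 0x0D92.
Checksum = ~0x0D92 & 0xFFFF = 0xF26D.

F26D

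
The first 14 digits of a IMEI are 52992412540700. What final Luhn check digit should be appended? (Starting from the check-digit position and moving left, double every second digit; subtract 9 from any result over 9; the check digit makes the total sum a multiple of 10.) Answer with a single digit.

Partial digits right→left: 0 0 7 0 4 5 2 1 4 2 9 9 2 5
Double every second digit counting from the check-digit position (so the 1st, 3rd, 5th, ... of the partial from the right).
  doubled (with −9 where >9): 0 5 8 4 8 9 4 → sum 38
  kept as-is: 0 0 5 1 2 9 5 → sum 22
Total = 38 + 22 = 60.
Check digit = (10 − (60 mod 10)) mod 10 = 0.

0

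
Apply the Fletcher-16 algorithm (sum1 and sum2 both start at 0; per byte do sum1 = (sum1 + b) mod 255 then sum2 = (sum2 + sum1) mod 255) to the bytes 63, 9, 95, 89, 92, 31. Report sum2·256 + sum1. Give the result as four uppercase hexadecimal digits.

0A7C

Running sums (mod 255):
  after byte 0 (63): sum1=63, sum2=63
  after byte 1 (9): sum1=72, sum2=135
  after byte 2 (95): sum1=167, sum2=47
  after byte 3 (89): sum1=1, sum2=48
  after byte 4 (92): sum1=93, sum2=141
  after byte 5 (31): sum1=124, sum2=10
Checksum = sum2·256 + sum1 = 10·256 + 124 = 2684 = 0x0A7C.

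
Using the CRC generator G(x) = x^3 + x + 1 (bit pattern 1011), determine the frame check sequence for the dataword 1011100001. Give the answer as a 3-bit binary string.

001

Append 3 zeros: 1011100001000. Divide by 1011 (XOR where the leading bit is 1):
  pos 0: 1011 XOR 1011 = 0000
  pos 4: 1000 XOR 1011 = 0011
  pos 6: 1101 XOR 1011 = 0110
  pos 7: 1100 XOR 1011 = 0111
  pos 8: 1110 XOR 1011 = 0101
  pos 9: 1010 XOR 1011 = 0001
Remainder (last 3 bits) = 001. This is the CRC / FCS.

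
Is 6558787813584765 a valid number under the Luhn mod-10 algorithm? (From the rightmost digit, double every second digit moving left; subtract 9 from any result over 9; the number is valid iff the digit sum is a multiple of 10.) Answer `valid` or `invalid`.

valid

From the right, keep odd positions and double even positions (subtract 9 from any doubled value over 9):
  doubled (positions 2,4,...): 3 8 1 2 5 5 1 3 → sum 28
  kept (positions 1,3,...): 5 7 8 3 8 8 8 5 → sum 52
Total = 80.
80 mod 10 = 0, so the number is valid.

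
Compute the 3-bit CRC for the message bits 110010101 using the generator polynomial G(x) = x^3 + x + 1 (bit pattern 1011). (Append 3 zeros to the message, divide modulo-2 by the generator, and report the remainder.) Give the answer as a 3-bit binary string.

000

Append 3 zeros: 110010101000. Divide by 1011 (XOR where the leading bit is 1):
  pos 0: 1100 XOR 1011 = 0111
  pos 1: 1111 XOR 1011 = 0100
  pos 2: 1000 XOR 1011 = 0011
  pos 4: 1110 XOR 1011 = 0101
  pos 5: 1011 XOR 1011 = 0000
Remainder (last 3 bits) = 000. This is the CRC / FCS.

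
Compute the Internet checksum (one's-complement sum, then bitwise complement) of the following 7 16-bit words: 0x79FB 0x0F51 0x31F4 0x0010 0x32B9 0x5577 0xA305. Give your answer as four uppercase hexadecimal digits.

One's-complement addition (fold any carry out of bit 15 back into bit 0):
  0x79FB + 0x0F51 = 0x0894C
  0x894C + 0x31F4 = 0x0BB40
  0xBB40 + 0x0010 = 0x0BB50
  0xBB50 + 0x32B9 = 0x0EE09
  0xEE09 + 0x5577 = 0x14380 → wrap carry → 0x4381
  0x4381 + 0xA305 = 0x0E686
One's-complement sum = 0xE686.
Checksum = ~0xE686 & 0xFFFF = 0x1979.

1979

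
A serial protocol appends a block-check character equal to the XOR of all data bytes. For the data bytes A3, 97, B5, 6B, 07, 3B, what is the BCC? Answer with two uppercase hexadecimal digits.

D6

XOR the bytes together:
  start with 0xA3
  0xA3 ⊕ 0x97 = 0x34
  0x34 ⊕ 0xB5 = 0x81
  0x81 ⊕ 0x6B = 0xEA
  0xEA ⊕ 0x07 = 0xED
  0xED ⊕ 0x3B = 0xD6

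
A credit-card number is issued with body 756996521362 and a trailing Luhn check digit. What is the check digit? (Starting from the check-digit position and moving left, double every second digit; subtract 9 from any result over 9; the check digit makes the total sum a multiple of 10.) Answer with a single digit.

Partial digits right→left: 2 6 3 1 2 5 6 9 9 6 5 7
Double every second digit counting from the check-digit position (so the 1st, 3rd, 5th, ... of the partial from the right).
  doubled (with −9 where >9): 4 6 4 3 9 1 → sum 27
  kept as-is: 6 1 5 9 6 7 → sum 34
Total = 27 + 34 = 61.
Check digit = (10 − (61 mod 10)) mod 10 = 9.

9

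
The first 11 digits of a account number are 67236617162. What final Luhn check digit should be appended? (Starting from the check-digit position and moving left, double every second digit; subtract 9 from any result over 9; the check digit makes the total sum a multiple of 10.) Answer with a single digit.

Partial digits right→left: 2 6 1 7 1 6 6 3 2 7 6
Double every second digit counting from the check-digit position (so the 1st, 3rd, 5th, ... of the partial from the right).
  doubled (with −9 where >9): 4 2 2 3 4 3 → sum 18
  kept as-is: 6 7 6 3 7 → sum 29
Total = 18 + 29 = 47.
Check digit = (10 − (47 mod 10)) mod 10 = 3.

3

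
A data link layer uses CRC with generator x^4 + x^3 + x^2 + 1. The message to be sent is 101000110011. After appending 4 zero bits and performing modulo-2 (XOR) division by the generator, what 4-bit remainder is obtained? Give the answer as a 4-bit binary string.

Append 4 zeros: 1010001100110000. Divide by 11101 (XOR where the leading bit is 1):
  pos 0: 10100 XOR 11101 = 01001
  pos 1: 10010 XOR 11101 = 01111
  pos 2: 11111 XOR 11101 = 00010
  pos 5: 10100 XOR 11101 = 01001
  pos 6: 10011 XOR 11101 = 01110
  pos 7: 11101 XOR 11101 = 00000
Remainder (last 4 bits) = 0000. This is the CRC / FCS.

0000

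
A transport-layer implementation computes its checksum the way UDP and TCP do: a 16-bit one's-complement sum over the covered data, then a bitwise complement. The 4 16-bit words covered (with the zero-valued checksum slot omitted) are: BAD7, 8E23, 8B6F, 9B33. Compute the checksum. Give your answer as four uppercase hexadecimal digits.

9061

One's-complement addition (fold any carry out of bit 15 back into bit 0):
  0xBAD7 + 0x8E23 = 0x148FA → wrap carry → 0x48FB
  0x48FB + 0x8B6F = 0x0D46A
  0xD46A + 0x9B33 = 0x16F9D → wrap carry → 0x6F9E
One's-complement sum = 0x6F9E.
Checksum = ~0x6F9E & 0xFFFF = 0x9061.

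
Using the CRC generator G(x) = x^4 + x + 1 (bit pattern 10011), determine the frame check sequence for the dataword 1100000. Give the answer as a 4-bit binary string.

1101

Append 4 zeros: 11000000000. Divide by 10011 (XOR where the leading bit is 1):
  pos 0: 11000 XOR 10011 = 01011
  pos 1: 10110 XOR 10011 = 00101
  pos 3: 10100 XOR 10011 = 00111
  pos 5: 11100 XOR 10011 = 01111
  pos 6: 11110 XOR 10011 = 01101
Remainder (last 4 bits) = 1101. This is the CRC / FCS.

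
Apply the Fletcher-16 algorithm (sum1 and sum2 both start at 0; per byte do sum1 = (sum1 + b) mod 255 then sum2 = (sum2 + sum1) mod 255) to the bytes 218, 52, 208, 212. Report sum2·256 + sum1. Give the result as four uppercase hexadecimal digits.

7EB4

Running sums (mod 255):
  after byte 0 (218): sum1=218, sum2=218
  after byte 1 (52): sum1=15, sum2=233
  after byte 2 (208): sum1=223, sum2=201
  after byte 3 (212): sum1=180, sum2=126
Checksum = sum2·256 + sum1 = 126·256 + 180 = 32436 = 0x7EB4.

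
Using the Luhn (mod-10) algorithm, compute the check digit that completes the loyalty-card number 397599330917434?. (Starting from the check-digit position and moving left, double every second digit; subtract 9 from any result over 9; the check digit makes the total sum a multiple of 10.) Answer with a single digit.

Partial digits right→left: 4 3 4 7 1 9 0 3 3 9 9 5 7 9 3
Double every second digit counting from the check-digit position (so the 1st, 3rd, 5th, ... of the partial from the right).
  doubled (with −9 where >9): 8 8 2 0 6 9 5 6 → sum 44
  kept as-is: 3 7 9 3 9 5 9 → sum 45
Total = 44 + 45 = 89.
Check digit = (10 − (89 mod 10)) mod 10 = 1.

1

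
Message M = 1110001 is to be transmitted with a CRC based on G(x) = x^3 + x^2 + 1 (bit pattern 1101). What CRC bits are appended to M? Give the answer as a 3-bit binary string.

Append 3 zeros: 1110001000. Divide by 1101 (XOR where the leading bit is 1):
  pos 0: 1110 XOR 1101 = 0011
  pos 2: 1100 XOR 1101 = 0001
  pos 5: 1100 XOR 1101 = 0001
Remainder (last 3 bits) = 010. This is the CRC / FCS.

010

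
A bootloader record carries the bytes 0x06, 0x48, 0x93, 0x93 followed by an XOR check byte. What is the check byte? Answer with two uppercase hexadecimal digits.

4E

XOR the bytes together:
  start with 0x06
  0x06 ⊕ 0x48 = 0x4E
  0x4E ⊕ 0x93 = 0xDD
  0xDD ⊕ 0x93 = 0x4E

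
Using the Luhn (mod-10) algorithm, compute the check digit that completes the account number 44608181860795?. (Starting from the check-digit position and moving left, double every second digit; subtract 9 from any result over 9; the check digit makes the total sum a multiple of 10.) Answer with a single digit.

6

Partial digits right→left: 5 9 7 0 6 8 1 8 1 8 0 6 4 4
Double every second digit counting from the check-digit position (so the 1st, 3rd, 5th, ... of the partial from the right).
  doubled (with −9 where >9): 1 5 3 2 2 0 8 → sum 21
  kept as-is: 9 0 8 8 8 6 4 → sum 43
Total = 21 + 43 = 64.
Check digit = (10 − (64 mod 10)) mod 10 = 6.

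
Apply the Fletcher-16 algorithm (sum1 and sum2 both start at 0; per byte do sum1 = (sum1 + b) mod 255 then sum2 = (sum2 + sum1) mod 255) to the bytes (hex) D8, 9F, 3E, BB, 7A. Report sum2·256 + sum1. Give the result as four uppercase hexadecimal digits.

67EC

Running sums (mod 255):
  after byte 0 (D8): sum1=216, sum2=216
  after byte 1 (9F): sum1=120, sum2=81
  after byte 2 (3E): sum1=182, sum2=8
  after byte 3 (BB): sum1=114, sum2=122
  after byte 4 (7A): sum1=236, sum2=103
Checksum = sum2·256 + sum1 = 103·256 + 236 = 26604 = 0x67EC.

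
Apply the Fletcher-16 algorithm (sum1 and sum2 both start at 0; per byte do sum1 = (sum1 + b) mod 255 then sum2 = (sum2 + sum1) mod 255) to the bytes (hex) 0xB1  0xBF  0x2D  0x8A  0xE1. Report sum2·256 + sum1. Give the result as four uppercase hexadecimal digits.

F50B

Running sums (mod 255):
  after byte 0 (0xB1): sum1=177, sum2=177
  after byte 1 (0xBF): sum1=113, sum2=35
  after byte 2 (0x2D): sum1=158, sum2=193
  after byte 3 (0x8A): sum1=41, sum2=234
  after byte 4 (0xE1): sum1=11, sum2=245
Checksum = sum2·256 + sum1 = 245·256 + 11 = 62731 = 0xF50B.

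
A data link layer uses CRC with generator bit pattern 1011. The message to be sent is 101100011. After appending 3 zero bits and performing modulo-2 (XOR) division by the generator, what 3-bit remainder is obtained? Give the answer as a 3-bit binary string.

Append 3 zeros: 101100011000. Divide by 1011 (XOR where the leading bit is 1):
  pos 0: 1011 XOR 1011 = 0000
  pos 7: 1100 XOR 1011 = 0111
  pos 8: 1110 XOR 1011 = 0101
Remainder (last 3 bits) = 101. This is the CRC / FCS.

101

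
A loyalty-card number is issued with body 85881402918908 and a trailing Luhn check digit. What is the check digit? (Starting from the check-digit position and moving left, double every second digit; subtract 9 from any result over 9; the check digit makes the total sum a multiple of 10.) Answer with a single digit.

Partial digits right→left: 8 0 9 8 1 9 2 0 4 1 8 8 5 8
Double every second digit counting from the check-digit position (so the 1st, 3rd, 5th, ... of the partial from the right).
  doubled (with −9 where >9): 7 9 2 4 8 7 1 → sum 38
  kept as-is: 0 8 9 0 1 8 8 → sum 34
Total = 38 + 34 = 72.
Check digit = (10 − (72 mod 10)) mod 10 = 8.

8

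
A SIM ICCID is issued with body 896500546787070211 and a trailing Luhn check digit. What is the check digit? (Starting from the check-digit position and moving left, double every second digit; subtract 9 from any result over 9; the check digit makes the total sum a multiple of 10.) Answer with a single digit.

7

Partial digits right→left: 1 1 2 0 7 0 7 8 7 6 4 5 0 0 5 6 9 8
Double every second digit counting from the check-digit position (so the 1st, 3rd, 5th, ... of the partial from the right).
  doubled (with −9 where >9): 2 4 5 5 5 8 0 1 9 → sum 39
  kept as-is: 1 0 0 8 6 5 0 6 8 → sum 34
Total = 39 + 34 = 73.
Check digit = (10 − (73 mod 10)) mod 10 = 7.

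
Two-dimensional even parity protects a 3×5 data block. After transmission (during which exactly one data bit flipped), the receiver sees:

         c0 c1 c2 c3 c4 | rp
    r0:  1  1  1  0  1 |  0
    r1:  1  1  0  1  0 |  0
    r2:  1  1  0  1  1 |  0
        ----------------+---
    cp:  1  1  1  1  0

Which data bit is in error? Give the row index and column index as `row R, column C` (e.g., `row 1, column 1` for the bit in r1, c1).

Recompute each row's even parity and compare to rp:
  r0: data parity 0, sent rp 0 → ok
  r1: data parity 1, sent rp 0 → mismatch
  r2: data parity 0, sent rp 0 → ok
Recompute each column's even parity and compare to cp:
  c0: data parity 1, sent cp 1 → ok
  c1: data parity 1, sent cp 1 → ok
  c2: data parity 1, sent cp 1 → ok
  c3: data parity 0, sent cp 1 → mismatch
  c4: data parity 0, sent cp 0 → ok
Exactly one row (r1) and one column (c3) fail → the flipped bit is at their intersection.

row 1, column 3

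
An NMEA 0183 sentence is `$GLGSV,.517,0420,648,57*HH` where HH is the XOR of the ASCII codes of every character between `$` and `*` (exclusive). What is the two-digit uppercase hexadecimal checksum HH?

6A

XOR the ASCII codes of the payload characters:
  'G' = 0x47 → acc = 0x47
  'L' = 0x4C → acc = 0x0B
  'G' = 0x47 → acc = 0x4C
  'S' = 0x53 → acc = 0x1F
  'V' = 0x56 → acc = 0x49
  ',' = 0x2C → acc = 0x65
  '.' = 0x2E → acc = 0x4B
  '5' = 0x35 → acc = 0x7E
  '1' = 0x31 → acc = 0x4F
  '7' = 0x37 → acc = 0x78
  ',' = 0x2C → acc = 0x54
  '0' = 0x30 → acc = 0x64
  '4' = 0x34 → acc = 0x50
  '2' = 0x32 → acc = 0x62
  '0' = 0x30 → acc = 0x52
  ',' = 0x2C → acc = 0x7E
  '6' = 0x36 → acc = 0x48
  '4' = 0x34 → acc = 0x7C
  '8' = 0x38 → acc = 0x44
  ',' = 0x2C → acc = 0x68
  '5' = 0x35 → acc = 0x5D
  '7' = 0x37 → acc = 0x6A
Checksum = 0x6A.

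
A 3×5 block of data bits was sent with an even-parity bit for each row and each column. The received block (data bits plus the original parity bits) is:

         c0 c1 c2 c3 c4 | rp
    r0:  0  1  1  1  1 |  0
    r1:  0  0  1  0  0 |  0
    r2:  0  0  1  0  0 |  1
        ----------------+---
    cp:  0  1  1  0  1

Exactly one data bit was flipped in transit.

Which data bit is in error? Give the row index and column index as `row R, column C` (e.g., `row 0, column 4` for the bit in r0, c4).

Recompute each row's even parity and compare to rp:
  r0: data parity 0, sent rp 0 → ok
  r1: data parity 1, sent rp 0 → mismatch
  r2: data parity 1, sent rp 1 → ok
Recompute each column's even parity and compare to cp:
  c0: data parity 0, sent cp 0 → ok
  c1: data parity 1, sent cp 1 → ok
  c2: data parity 1, sent cp 1 → ok
  c3: data parity 1, sent cp 0 → mismatch
  c4: data parity 1, sent cp 1 → ok
Exactly one row (r1) and one column (c3) fail → the flipped bit is at their intersection.

row 1, column 3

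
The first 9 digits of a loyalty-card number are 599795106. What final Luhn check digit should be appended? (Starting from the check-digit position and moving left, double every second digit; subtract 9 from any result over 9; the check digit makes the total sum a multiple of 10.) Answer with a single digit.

Partial digits right→left: 6 0 1 5 9 7 9 9 5
Double every second digit counting from the check-digit position (so the 1st, 3rd, 5th, ... of the partial from the right).
  doubled (with −9 where >9): 3 2 9 9 1 → sum 24
  kept as-is: 0 5 7 9 → sum 21
Total = 24 + 21 = 45.
Check digit = (10 − (45 mod 10)) mod 10 = 5.

5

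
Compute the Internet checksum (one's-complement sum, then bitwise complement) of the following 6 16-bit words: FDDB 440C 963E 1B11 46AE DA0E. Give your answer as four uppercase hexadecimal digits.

One's-complement addition (fold any carry out of bit 15 back into bit 0):
  0xFDDB + 0x440C = 0x141E7 → wrap carry → 0x41E8
  0x41E8 + 0x963E = 0x0D826
  0xD826 + 0x1B11 = 0x0F337
  0xF337 + 0x46AE = 0x139E5 → wrap carry → 0x39E6
  0x39E6 + 0xDA0E = 0x113F4 → wrap carry → 0x13F5
One's-complement sum = 0x13F5.
Checksum = ~0x13F5 & 0xFFFF = 0xEC0A.

EC0A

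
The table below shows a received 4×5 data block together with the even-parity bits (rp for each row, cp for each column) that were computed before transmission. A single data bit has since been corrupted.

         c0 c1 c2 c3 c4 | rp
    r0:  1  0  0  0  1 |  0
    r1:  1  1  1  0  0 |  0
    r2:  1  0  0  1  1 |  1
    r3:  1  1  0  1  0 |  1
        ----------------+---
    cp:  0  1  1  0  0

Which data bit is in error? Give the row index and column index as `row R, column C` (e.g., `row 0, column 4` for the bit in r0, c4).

row 1, column 1

Recompute each row's even parity and compare to rp:
  r0: data parity 0, sent rp 0 → ok
  r1: data parity 1, sent rp 0 → mismatch
  r2: data parity 1, sent rp 1 → ok
  r3: data parity 1, sent rp 1 → ok
Recompute each column's even parity and compare to cp:
  c0: data parity 0, sent cp 0 → ok
  c1: data parity 0, sent cp 1 → mismatch
  c2: data parity 1, sent cp 1 → ok
  c3: data parity 0, sent cp 0 → ok
  c4: data parity 0, sent cp 0 → ok
Exactly one row (r1) and one column (c1) fail → the flipped bit is at their intersection.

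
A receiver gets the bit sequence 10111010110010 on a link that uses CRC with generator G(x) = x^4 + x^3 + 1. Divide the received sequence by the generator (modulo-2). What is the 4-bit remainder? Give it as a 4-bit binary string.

Modulo-2 division of 10111010110010 by 11001:
  pos 0: 10111 XOR 11001 = 01110
  pos 1: 11100 XOR 11001 = 00101
  pos 3: 10110 XOR 11001 = 01111
  pos 4: 11111 XOR 11001 = 00110
  pos 6: 11010 XOR 11001 = 00011
  pos 9: 11010 XOR 11001 = 00011
Remainder = 0011 (nonzero — an error is detected).

0011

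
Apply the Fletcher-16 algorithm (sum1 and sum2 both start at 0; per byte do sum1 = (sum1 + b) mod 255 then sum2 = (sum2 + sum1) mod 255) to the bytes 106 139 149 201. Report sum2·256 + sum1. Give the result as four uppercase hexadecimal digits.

4155

Running sums (mod 255):
  after byte 0 (106): sum1=106, sum2=106
  after byte 1 (139): sum1=245, sum2=96
  after byte 2 (149): sum1=139, sum2=235
  after byte 3 (201): sum1=85, sum2=65
Checksum = sum2·256 + sum1 = 65·256 + 85 = 16725 = 0x4155.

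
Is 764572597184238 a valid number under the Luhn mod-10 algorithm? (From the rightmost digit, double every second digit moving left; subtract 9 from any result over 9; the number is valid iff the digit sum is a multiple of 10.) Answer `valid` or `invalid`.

From the right, keep odd positions and double even positions (subtract 9 from any doubled value over 9):
  doubled (positions 2,4,...): 6 8 2 9 4 1 3 → sum 33
  kept (positions 1,3,...): 8 2 8 7 5 7 4 7 → sum 48
Total = 81.
81 mod 10 = 1, so the number is invalid.

invalid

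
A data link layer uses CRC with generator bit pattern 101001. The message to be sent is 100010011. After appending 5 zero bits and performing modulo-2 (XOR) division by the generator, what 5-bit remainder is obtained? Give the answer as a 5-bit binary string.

Append 5 zeros: 10001001100000. Divide by 101001 (XOR where the leading bit is 1):
  pos 0: 100010 XOR 101001 = 001011
  pos 2: 101101 XOR 101001 = 000100
  pos 5: 100100 XOR 101001 = 001101
  pos 7: 110100 XOR 101001 = 011101
  pos 8: 111010 XOR 101001 = 010011
Remainder (last 5 bits) = 10011. This is the CRC / FCS.

10011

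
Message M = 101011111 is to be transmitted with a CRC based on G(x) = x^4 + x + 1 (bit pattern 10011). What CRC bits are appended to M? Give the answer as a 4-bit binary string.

1111

Append 4 zeros: 1010111110000. Divide by 10011 (XOR where the leading bit is 1):
  pos 0: 10101 XOR 10011 = 00110
  pos 2: 11011 XOR 10011 = 01000
  pos 3: 10001 XOR 10011 = 00010
  pos 6: 10100 XOR 10011 = 00111
  pos 8: 11100 XOR 10011 = 01111
Remainder (last 4 bits) = 1111. This is the CRC / FCS.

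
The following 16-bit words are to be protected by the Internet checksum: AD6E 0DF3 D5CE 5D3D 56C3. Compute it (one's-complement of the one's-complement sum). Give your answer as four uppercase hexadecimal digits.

BACE

One's-complement addition (fold any carry out of bit 15 back into bit 0):
  0xAD6E + 0x0DF3 = 0x0BB61
  0xBB61 + 0xD5CE = 0x1912F → wrap carry → 0x9130
  0x9130 + 0x5D3D = 0x0EE6D
  0xEE6D + 0x56C3 = 0x14530 → wrap carry → 0x4531
One's-complement sum = 0x4531.
Checksum = ~0x4531 & 0xFFFF = 0xBACE.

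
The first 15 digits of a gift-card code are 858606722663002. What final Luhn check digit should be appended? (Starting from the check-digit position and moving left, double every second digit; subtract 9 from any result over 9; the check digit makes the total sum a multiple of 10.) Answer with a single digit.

2

Partial digits right→left: 2 0 0 3 6 6 2 2 7 6 0 6 8 5 8
Double every second digit counting from the check-digit position (so the 1st, 3rd, 5th, ... of the partial from the right).
  doubled (with −9 where >9): 4 0 3 4 5 0 7 7 → sum 30
  kept as-is: 0 3 6 2 6 6 5 → sum 28
Total = 30 + 28 = 58.
Check digit = (10 − (58 mod 10)) mod 10 = 2.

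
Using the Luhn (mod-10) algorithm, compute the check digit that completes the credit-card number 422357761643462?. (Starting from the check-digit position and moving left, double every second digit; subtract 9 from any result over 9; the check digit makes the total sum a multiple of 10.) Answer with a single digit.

7

Partial digits right→left: 2 6 4 3 4 6 1 6 7 7 5 3 2 2 4
Double every second digit counting from the check-digit position (so the 1st, 3rd, 5th, ... of the partial from the right).
  doubled (with −9 where >9): 4 8 8 2 5 1 4 8 → sum 40
  kept as-is: 6 3 6 6 7 3 2 → sum 33
Total = 40 + 33 = 73.
Check digit = (10 − (73 mod 10)) mod 10 = 7.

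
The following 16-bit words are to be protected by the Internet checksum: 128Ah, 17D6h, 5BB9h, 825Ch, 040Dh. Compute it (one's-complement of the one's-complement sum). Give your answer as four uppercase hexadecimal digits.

One's-complement addition (fold any carry out of bit 15 back into bit 0):
  0x128A + 0x17D6 = 0x02A60
  0x2A60 + 0x5BB9 = 0x08619
  0x8619 + 0x825C = 0x10875 → wrap carry → 0x0876
  0x0876 + 0x040D = 0x00C83
One's-complement sum = 0x0C83.
Checksum = ~0x0C83 & 0xFFFF = 0xF37C.

F37C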